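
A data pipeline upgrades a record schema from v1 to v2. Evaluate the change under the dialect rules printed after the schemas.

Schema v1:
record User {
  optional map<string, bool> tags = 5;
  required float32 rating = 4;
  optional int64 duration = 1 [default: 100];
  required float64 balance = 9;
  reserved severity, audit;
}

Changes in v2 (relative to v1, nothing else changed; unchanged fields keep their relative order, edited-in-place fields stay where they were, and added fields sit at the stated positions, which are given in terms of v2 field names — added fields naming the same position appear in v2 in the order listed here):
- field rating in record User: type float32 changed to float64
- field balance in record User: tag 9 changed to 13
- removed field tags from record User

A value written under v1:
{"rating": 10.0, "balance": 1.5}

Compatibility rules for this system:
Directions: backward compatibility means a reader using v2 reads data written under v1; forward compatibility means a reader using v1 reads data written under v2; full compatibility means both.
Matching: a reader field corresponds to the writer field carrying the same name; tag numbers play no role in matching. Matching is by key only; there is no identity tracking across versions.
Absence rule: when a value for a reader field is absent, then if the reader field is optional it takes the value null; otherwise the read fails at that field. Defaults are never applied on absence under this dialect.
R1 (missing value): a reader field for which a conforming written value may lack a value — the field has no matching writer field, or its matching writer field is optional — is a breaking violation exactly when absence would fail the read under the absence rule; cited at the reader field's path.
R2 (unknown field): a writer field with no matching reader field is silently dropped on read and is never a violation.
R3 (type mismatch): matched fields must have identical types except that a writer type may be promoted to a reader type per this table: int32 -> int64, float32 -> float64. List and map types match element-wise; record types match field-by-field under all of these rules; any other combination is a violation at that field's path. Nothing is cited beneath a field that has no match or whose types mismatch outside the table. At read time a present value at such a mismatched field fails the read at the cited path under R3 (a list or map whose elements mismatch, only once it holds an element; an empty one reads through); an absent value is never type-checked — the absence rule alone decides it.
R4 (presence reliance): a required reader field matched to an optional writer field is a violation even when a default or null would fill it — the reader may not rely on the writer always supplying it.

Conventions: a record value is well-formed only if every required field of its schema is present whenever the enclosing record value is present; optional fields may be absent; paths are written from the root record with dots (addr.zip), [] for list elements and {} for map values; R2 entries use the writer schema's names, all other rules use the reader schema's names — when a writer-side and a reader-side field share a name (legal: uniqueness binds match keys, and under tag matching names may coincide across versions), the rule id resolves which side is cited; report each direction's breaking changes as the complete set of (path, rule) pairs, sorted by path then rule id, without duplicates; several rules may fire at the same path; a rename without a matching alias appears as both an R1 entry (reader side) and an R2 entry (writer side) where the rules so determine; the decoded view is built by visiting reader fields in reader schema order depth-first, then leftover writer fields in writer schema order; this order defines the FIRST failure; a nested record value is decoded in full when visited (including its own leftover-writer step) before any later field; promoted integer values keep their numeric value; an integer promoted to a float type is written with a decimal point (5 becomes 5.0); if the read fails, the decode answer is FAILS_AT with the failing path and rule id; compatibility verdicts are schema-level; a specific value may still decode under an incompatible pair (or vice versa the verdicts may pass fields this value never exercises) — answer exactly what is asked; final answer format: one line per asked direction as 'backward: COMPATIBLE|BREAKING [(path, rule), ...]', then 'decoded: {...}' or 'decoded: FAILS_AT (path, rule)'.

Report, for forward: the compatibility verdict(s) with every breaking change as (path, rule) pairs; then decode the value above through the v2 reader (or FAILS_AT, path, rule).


the writer's type comes first in each User pair
forward pass over User, reader schema v1, writer schema v2:
  no writer field matches reader tags
  rating: float64 -> float32, writer required; from rating
  duration: int64 -> int64, writer optional; from duration
  balance: float64 -> float64, writer required; from balance
  violation R3 at rating
  => forward: BREAKING (1)
migrating the User value to v2:
  rating := 10.0 (float32 -> float64)
  duration := null (absent, optional -> null)
  balance := 1.5
  => decoded: {"rating": 10.0, "duration": null, "balance": 1.5}
checking off the User differences that do not matter here:
  field balance in record User: tag 9 changed to 13 -> triggers nothing under User's printed rules — same verdict

forward: BREAKING [(rating, R3)]; decoded: {"rating": 10.0, "duration": null, "balance": 1.5}


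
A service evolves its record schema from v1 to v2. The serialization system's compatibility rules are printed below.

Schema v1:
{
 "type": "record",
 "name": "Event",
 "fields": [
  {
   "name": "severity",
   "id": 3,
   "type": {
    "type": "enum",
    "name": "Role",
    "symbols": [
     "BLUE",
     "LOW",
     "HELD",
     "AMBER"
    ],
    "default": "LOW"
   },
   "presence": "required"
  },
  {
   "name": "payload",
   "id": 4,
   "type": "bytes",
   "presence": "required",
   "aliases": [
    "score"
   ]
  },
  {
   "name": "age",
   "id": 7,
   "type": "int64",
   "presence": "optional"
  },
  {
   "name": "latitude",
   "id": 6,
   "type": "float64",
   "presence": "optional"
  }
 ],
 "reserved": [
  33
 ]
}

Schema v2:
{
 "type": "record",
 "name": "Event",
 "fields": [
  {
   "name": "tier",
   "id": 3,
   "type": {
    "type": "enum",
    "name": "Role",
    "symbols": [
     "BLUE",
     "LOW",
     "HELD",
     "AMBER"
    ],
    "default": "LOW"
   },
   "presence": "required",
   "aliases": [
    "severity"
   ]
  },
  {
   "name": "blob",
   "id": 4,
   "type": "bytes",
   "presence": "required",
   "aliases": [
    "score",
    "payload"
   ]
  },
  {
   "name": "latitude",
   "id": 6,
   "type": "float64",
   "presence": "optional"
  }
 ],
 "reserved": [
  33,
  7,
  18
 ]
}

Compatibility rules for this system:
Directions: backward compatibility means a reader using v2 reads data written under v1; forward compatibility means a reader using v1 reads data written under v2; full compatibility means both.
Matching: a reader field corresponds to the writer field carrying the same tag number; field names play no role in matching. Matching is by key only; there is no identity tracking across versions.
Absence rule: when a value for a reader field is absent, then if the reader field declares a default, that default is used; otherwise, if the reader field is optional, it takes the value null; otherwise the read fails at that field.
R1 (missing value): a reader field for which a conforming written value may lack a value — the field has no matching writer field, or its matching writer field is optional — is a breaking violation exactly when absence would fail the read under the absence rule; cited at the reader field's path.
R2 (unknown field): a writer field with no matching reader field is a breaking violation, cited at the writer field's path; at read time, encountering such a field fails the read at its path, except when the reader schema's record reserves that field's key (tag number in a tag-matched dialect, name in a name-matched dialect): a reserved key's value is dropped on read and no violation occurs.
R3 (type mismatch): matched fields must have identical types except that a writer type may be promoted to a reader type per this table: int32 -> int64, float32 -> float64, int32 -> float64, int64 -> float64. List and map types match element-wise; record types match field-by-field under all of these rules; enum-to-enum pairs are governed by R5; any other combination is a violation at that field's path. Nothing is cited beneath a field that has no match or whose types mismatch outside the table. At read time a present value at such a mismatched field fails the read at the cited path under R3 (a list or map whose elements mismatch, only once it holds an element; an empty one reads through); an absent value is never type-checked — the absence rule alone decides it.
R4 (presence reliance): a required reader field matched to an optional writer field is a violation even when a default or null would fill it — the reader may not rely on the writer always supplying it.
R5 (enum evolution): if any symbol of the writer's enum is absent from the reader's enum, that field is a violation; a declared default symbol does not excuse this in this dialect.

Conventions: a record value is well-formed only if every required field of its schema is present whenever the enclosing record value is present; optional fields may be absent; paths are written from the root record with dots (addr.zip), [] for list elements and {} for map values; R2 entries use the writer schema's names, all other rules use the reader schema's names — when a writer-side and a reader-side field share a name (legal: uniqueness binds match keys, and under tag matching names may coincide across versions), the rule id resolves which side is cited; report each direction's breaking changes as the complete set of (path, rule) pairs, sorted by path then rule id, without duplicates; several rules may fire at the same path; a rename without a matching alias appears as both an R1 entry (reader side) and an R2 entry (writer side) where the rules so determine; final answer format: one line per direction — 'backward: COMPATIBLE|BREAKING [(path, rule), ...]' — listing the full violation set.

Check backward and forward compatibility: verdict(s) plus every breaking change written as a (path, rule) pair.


backward: COMPATIBLE []; forward: COMPATIBLE []

each type pair in Event: writer, then reader
backward pass over Event, reader schema v2, writer schema v1:
  tier <- severity (Role -> Role, writer required)
  blob <- payload (bytes -> bytes, writer required)
  latitude <- latitude (float64 -> float64, writer optional)
  writer field age has no reader counterpart
  => backward verdict for Event: COMPATIBLE, no violations
forward pass over Event, reader schema v1, writer schema v2:
  severity <- tier (Role -> Role, writer required)
  payload <- blob (bytes -> bytes, writer required)
  age: no writer match
  latitude <- latitude (float64 -> float64, writer optional)
  => forward verdict for Event: COMPATIBLE, no violations


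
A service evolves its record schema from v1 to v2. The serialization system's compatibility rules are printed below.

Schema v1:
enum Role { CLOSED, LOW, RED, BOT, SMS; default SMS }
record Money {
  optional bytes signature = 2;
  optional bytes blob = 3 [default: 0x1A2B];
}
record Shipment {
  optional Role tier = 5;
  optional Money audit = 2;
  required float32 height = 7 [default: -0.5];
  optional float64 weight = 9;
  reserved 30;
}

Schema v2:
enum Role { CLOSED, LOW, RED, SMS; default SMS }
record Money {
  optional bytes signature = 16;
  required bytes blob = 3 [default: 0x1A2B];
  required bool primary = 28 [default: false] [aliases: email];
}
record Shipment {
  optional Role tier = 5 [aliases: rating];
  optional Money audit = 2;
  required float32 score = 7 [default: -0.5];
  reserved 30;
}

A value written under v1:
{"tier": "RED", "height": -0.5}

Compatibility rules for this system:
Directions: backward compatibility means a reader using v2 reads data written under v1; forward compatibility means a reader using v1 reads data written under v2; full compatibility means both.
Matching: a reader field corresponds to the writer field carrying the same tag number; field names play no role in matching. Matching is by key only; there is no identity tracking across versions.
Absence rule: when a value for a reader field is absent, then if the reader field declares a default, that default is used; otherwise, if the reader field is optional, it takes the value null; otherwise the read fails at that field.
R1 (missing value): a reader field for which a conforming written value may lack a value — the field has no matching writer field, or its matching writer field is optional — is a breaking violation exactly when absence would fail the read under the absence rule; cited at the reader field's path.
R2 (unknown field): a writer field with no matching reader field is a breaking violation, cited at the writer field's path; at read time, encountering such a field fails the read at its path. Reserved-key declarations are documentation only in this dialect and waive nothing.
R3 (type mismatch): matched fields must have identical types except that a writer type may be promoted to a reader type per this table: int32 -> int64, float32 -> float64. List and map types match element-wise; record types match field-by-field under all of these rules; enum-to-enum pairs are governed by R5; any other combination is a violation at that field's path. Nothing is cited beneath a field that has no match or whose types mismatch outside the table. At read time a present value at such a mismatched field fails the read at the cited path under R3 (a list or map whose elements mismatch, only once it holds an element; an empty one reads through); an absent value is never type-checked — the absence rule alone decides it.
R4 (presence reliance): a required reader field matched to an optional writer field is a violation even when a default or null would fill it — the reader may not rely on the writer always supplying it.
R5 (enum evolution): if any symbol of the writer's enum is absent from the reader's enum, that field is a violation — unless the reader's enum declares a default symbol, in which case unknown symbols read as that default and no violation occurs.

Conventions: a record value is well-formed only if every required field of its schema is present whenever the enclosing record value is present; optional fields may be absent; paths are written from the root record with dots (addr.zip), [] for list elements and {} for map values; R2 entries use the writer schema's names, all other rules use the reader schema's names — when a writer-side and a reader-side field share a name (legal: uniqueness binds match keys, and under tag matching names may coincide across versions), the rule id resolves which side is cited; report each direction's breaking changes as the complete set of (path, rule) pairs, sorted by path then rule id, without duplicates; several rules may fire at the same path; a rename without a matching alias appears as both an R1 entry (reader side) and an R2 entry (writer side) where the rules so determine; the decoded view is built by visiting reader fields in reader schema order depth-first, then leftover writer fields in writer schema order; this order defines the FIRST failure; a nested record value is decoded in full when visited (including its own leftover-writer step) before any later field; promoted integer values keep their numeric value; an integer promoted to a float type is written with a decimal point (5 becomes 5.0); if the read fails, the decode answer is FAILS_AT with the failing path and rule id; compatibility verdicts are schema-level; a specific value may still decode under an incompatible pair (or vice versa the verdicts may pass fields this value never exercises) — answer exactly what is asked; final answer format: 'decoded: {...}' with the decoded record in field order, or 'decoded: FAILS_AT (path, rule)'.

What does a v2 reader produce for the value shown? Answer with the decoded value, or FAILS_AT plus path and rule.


decoded: {"tier": "RED", "audit": null, "score": -0.5}

in Shipment below, arrows point writer -> reader
migrating the Shipment value to v2:
  tier := "RED"
  audit := null (not supplied -> null)
  score := -0.5 (from writer height)
  => decoded: {"tier": "RED", "audit": null, "score": -0.5}
remaining Shipment differences; none change what is asked:
  field signature in record Money: tag 2 changed to 16 -> shifts the Shipment verdicts, not this decode
  field blob in record Money: optional changed to required -> shifts the Shipment verdicts, not this decode
  enum Role (field tier in record Shipment): symbol BOT removed -> fires no rule on Shipment under this dialect and leaves the result unchanged
  added field primary to record Money: required bool, tag 28, default false (in v2 it sits last) -> shifts the Shipment verdicts, not this decode


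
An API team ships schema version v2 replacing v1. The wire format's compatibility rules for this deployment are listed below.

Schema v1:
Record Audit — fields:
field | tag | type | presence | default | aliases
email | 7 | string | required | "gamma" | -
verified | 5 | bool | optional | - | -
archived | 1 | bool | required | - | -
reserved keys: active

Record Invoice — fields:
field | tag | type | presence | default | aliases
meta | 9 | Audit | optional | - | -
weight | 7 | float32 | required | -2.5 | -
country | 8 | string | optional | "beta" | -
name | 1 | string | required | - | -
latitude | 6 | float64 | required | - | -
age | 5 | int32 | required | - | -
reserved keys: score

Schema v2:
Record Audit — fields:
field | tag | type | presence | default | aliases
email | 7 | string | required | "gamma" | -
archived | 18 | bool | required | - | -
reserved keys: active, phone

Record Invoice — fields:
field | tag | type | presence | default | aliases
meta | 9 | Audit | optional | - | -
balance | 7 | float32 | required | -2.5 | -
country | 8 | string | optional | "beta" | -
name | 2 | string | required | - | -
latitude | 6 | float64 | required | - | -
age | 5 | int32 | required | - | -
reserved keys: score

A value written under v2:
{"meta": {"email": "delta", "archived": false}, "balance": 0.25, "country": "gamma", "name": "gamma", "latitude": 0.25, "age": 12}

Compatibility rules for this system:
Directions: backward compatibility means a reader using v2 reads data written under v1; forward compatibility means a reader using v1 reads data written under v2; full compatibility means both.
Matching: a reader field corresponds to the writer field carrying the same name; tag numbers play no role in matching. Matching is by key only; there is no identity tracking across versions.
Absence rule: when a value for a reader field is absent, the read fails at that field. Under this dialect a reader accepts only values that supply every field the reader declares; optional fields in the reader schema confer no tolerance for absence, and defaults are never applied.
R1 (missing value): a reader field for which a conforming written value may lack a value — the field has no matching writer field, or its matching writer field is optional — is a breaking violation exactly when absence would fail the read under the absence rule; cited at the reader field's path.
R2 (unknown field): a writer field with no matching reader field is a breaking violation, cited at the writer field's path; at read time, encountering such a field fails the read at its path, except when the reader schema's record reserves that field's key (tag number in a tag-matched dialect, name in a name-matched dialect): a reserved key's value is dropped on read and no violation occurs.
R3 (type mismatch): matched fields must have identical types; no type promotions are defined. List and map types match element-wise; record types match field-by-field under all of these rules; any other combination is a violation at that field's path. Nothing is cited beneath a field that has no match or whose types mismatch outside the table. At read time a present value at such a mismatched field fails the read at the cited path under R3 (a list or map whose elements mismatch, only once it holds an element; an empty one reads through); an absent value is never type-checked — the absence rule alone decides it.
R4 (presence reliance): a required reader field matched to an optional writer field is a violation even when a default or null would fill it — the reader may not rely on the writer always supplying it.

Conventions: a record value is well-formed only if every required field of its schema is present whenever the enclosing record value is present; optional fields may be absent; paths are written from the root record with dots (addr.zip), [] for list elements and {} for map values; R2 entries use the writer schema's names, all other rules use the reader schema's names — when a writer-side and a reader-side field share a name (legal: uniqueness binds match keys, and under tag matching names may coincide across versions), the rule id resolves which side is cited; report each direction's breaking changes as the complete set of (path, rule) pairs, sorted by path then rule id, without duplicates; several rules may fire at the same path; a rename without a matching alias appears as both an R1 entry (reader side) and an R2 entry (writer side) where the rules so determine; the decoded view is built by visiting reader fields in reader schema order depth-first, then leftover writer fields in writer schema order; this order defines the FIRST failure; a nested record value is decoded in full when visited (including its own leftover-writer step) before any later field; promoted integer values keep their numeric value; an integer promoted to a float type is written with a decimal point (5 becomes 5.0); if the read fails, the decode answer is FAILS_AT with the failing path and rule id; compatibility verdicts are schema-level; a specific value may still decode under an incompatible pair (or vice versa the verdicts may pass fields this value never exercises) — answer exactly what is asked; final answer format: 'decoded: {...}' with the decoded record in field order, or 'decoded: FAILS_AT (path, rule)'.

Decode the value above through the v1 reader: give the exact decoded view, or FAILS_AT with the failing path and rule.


the writer's type comes first in each Invoice pair
migrating the Invoice value to v1:
  meta.email := "delta"
  read fails at meta.verified under R1 (no fill)
  => FAILS_AT (meta.verified, R1)
the other Invoice changes do not affect what is asked:
  field name in record Invoice: tag 1 changed to 2 -> triggers nothing under the printed rules; the Invoice answer is the same either way
  renamed field weight to balance in record Invoice -> matters for Invoice compatibility verdicts, not for this value's decode
  field archived in record Audit: tag 1 changed to 18 -> triggers nothing under the printed rules; the Invoice answer is the same either way

decoded: FAILS_AT (meta.verified, R1)


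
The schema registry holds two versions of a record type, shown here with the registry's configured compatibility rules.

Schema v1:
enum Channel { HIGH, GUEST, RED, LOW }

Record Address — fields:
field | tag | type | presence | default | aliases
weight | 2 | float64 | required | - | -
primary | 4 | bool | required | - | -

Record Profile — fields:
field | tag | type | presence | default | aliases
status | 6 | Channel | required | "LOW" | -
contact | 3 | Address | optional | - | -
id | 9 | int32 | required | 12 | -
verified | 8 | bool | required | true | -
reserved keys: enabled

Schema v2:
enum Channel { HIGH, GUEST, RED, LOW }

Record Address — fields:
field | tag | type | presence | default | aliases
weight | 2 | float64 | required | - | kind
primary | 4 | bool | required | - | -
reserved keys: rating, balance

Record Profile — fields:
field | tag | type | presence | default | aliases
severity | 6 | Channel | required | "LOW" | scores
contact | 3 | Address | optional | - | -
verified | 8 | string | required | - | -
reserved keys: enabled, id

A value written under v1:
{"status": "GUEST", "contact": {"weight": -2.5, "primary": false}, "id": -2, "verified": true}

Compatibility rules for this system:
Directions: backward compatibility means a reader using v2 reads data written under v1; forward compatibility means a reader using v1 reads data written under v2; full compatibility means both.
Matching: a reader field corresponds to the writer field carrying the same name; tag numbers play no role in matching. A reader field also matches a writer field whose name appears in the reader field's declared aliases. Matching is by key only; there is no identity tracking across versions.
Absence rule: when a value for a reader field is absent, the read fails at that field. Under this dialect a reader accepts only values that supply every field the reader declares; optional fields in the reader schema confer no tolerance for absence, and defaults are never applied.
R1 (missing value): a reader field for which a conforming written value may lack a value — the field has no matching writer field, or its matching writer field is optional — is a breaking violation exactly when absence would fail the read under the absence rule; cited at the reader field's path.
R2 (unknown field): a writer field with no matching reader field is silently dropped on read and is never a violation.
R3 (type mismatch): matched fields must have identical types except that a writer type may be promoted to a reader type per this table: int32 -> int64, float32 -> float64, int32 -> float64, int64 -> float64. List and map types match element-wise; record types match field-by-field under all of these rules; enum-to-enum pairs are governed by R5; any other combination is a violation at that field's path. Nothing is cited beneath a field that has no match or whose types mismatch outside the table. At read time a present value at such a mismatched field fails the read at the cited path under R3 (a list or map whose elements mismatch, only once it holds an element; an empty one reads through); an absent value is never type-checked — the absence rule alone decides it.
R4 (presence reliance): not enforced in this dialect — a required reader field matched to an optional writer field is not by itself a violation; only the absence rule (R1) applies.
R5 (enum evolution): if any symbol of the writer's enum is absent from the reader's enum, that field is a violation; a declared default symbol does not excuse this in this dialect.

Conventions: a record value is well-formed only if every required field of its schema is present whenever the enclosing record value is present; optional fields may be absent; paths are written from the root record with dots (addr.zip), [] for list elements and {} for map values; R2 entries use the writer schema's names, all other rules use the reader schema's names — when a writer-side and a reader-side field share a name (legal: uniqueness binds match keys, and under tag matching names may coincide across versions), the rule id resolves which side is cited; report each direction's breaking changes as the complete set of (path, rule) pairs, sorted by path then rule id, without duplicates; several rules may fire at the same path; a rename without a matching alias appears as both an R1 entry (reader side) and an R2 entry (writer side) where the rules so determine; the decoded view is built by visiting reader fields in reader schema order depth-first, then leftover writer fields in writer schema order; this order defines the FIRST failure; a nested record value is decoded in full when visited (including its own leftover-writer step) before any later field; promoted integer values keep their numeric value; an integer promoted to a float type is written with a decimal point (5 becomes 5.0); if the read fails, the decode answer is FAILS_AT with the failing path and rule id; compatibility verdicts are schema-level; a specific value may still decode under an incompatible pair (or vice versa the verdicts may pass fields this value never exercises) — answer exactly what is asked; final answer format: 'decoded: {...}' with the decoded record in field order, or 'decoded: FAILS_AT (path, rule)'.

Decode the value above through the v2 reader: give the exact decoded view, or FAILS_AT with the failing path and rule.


the writer's type comes first in each Profile pair
migrating the Profile value to v2:
  read fails at severity under R1 (no fill)
  => FAILS_AT (severity, R1)
checking off the Profile differences that do not matter here:
  removed field id from record Profile (its key "id" joins the reserved list) -> matters for Profile compatibility verdicts, not for this value's decode
  field verified in record Profile: type bool changed to string (its default is dropped) -> matters for Profile compatibility verdicts, not for this value's decode

decoded: FAILS_AT (severity, R1)


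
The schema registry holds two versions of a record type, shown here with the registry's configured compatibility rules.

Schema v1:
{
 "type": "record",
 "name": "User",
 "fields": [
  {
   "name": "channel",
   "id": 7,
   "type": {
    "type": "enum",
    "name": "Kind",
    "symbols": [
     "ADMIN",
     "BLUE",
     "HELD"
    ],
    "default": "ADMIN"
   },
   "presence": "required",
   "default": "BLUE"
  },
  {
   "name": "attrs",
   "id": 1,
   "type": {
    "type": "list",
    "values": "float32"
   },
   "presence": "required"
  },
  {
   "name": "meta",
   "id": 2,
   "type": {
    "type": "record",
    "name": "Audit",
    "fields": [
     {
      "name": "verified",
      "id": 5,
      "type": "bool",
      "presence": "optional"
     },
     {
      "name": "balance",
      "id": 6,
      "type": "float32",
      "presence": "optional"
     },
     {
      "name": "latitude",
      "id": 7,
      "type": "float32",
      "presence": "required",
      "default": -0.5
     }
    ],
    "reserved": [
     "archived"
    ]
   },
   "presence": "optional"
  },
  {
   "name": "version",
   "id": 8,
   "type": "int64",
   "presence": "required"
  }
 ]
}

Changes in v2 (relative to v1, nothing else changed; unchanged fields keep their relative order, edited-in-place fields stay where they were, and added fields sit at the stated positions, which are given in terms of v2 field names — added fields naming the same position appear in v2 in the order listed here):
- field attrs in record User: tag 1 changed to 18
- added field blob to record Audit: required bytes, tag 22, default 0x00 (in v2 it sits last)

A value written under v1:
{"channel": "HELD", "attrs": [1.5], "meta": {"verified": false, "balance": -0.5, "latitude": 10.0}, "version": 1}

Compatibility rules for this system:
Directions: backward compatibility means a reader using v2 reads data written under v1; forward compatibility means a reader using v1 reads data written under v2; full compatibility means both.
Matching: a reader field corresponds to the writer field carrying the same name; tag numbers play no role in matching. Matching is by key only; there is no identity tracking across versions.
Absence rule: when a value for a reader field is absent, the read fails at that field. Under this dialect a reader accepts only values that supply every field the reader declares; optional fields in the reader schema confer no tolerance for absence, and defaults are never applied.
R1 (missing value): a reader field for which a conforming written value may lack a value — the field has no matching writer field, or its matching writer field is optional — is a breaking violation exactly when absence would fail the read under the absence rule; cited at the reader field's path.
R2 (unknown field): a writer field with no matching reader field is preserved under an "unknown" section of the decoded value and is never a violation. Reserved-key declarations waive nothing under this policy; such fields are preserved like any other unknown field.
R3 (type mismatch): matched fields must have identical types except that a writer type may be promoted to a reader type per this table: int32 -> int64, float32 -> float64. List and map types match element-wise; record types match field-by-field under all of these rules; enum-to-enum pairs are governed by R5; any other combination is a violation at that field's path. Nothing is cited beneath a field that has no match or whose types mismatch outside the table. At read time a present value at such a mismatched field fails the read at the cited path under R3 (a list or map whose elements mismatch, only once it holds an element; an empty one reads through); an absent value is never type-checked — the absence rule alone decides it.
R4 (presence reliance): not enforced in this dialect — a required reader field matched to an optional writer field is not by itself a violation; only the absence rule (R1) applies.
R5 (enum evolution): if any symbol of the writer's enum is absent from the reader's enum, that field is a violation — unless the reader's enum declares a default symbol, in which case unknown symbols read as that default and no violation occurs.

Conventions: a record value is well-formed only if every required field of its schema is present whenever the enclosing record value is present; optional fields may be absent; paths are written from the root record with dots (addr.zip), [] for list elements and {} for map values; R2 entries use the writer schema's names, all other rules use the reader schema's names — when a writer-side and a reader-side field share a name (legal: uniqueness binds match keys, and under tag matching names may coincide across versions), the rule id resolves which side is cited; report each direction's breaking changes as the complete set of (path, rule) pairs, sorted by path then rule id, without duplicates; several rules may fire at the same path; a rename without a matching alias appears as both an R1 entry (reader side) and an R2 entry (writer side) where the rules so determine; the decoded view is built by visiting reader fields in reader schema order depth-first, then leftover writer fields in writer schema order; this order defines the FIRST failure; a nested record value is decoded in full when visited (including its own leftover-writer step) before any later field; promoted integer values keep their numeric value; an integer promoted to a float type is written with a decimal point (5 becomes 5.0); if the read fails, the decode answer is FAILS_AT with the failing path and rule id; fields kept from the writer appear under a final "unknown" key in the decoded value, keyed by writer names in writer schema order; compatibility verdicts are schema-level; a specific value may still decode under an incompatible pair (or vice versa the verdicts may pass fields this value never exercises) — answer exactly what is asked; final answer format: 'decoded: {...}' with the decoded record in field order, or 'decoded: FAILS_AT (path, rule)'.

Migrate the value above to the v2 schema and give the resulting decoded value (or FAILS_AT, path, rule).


in User below, arrows point writer -> reader
decode (reader v2):
  channel := "HELD"
  attrs := [1.5]
  meta.verified := false
  meta.balance := -0.5
  meta.latitude := 10.0
  read fails at meta.blob under R1 (no fill)
  => FAILS_AT (meta.blob, R1)
the other User changes do not affect what is asked:
  field attrs in record User: tag 1 changed to 18 -> fires no rule on User under this dialect and leaves the result unchanged

decoded: FAILS_AT (meta.blob, R1)


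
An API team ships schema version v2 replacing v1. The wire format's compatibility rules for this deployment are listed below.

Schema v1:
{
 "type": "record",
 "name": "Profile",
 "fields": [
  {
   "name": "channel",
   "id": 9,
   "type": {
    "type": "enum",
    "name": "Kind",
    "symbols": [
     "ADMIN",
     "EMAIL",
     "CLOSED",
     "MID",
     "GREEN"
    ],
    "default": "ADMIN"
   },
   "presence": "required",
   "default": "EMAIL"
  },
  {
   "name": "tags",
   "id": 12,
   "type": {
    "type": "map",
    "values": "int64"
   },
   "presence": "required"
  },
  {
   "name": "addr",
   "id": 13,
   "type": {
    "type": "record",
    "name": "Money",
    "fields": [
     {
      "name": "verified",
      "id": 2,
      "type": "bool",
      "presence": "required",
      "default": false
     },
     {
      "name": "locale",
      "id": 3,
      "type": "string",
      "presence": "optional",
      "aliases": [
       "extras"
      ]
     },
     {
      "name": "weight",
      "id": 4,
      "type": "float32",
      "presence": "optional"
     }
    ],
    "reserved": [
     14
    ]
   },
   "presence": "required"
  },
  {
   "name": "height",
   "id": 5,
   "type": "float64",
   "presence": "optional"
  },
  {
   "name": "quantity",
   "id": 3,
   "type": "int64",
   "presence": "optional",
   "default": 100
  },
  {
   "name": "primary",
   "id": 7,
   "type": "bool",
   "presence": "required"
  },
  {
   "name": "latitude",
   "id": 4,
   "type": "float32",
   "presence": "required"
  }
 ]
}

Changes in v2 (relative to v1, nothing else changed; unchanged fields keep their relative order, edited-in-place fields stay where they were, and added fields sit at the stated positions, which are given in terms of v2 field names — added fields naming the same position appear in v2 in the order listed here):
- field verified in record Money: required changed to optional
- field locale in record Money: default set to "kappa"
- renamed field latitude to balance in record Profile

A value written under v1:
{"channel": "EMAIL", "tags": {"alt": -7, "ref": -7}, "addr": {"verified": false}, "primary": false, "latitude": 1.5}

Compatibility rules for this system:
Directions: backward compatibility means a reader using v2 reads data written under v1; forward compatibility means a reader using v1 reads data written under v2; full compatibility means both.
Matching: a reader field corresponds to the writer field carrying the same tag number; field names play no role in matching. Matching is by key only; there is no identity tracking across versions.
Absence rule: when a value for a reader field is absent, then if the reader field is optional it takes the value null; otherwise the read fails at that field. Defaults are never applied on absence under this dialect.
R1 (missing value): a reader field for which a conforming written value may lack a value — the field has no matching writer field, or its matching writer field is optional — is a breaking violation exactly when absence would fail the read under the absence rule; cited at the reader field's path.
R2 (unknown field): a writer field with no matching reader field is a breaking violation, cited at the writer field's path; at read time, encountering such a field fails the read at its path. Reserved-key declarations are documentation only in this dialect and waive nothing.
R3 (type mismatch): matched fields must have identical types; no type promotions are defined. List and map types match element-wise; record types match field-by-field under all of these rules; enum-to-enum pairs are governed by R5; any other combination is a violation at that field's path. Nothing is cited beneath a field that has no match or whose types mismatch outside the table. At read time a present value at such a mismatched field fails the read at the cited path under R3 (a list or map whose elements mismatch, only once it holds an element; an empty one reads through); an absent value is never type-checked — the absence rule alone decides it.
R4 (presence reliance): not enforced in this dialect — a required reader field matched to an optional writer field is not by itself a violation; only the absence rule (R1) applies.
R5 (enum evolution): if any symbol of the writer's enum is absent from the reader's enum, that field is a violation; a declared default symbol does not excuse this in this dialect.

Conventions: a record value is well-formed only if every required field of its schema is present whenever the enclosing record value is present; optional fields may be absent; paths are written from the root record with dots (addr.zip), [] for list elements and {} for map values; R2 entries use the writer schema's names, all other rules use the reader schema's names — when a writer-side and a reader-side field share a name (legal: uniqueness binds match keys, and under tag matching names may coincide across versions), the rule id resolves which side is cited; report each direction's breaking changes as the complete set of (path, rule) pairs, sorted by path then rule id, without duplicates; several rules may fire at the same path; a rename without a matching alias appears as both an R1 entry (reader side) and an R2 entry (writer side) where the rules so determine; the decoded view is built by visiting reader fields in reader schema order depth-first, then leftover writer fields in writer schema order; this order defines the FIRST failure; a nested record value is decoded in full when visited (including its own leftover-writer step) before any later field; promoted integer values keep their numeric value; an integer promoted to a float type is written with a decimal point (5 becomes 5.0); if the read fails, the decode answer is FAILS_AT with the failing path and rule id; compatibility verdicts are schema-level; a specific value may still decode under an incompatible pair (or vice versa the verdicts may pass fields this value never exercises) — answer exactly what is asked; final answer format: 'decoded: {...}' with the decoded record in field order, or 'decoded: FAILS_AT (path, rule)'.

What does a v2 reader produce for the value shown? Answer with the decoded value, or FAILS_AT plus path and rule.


decoded: {"channel": "EMAIL", "tags": {"alt": -7, "ref": -7}, "addr": {"verified": false, "locale": null, "weight": null}, "height": null, "quantity": null, "primary": false, "balance": 1.5}

each type pair in Profile: writer, then reader
decode (reader v2):
  channel := "EMAIL"
  tags := {"alt": -7, "ref": -7}
  addr.verified := false
  addr.locale := null (absent, optional -> null)
  addr.weight := null (absent, optional -> null)
  height := null (absent, optional -> null)
  quantity := null (absent, optional -> null)
  primary := false
  balance := 1.5 (from writer latitude)
  => decoded: {"channel": "EMAIL", "tags": {"alt": -7, "ref": -7}, "addr": {"verified": false, "locale": null, "weight": null}, "height": null, "quantity": null, "primary": false, "balance": 1.5}
checking off the Profile differences that do not matter here:
  field verified in record Money: required changed to optional -> schema-level compatibility only; this Profile value's decode is unchanged
  field locale in record Money: default set to "kappa" -> inert under this dialect — no rule fires on Profile and the result does not move
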